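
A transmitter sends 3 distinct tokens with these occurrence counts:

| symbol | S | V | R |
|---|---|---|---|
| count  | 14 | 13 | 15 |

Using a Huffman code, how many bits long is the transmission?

Build the Huffman tree bottom-up:
merge V(13) and S(14): 27
merge R(15) and 27: 42
Total encoded bits = sum of merged weights = 27 + 42 = 69.

69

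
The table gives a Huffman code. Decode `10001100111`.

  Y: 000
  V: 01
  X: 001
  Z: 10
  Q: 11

Read left to right; each codeword is recognised as soon as it completes (prefix code):
  10→Z | 001→X | 10→Z | 01→V | 11→Q
Decoded message: ZXZVQ

ZXZVQ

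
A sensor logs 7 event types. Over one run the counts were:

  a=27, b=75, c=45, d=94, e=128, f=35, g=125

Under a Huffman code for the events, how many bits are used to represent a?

4

Build the tree from the bottom:
merge a(27) and f(35): 62
merge c(45) and 62: 107
merge b(75) and d(94): 169
merge 107 and g(125): 232
merge e(128) and 169: 297
merge 232 and 297: 529
The subtree containing a is merged 4 times, so code length = 4.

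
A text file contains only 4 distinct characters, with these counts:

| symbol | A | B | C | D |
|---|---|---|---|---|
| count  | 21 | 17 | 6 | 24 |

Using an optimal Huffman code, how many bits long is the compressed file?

135

Build the Huffman tree bottom-up:
combine C(6), B(17) → 23
combine A(21), 23 → 44
combine D(24), 44 → 68
The encoded length is the sum of every internal node's weight: 23 + 44 + 68 = 135 bits.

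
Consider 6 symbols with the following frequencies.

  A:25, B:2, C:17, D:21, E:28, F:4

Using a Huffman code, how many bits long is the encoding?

223

Greedily combine the two least-frequent nodes:
B(2) + F(4) → 6
6 + C(17) → 23
D(21) + 23 → 44
A(25) + E(28) → 53
44 + 53 → 97
Each symbol's bit-cost is frequency × depth; summing gives 223 bits (equivalently 6 + 23 + 44 + 53 + 97).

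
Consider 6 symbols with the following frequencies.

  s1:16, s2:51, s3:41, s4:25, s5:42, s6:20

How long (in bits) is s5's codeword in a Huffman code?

Repeatedly merge the two smallest:
merge s1(16) and s6(20): 36
merge s4(25) and 36: 61
merge s3(41) and s5(42): 83
merge s2(51) and 61: 112
merge 83 and 112: 195
s5 sits 2 levels below the root, so its codeword is 2 bits.

2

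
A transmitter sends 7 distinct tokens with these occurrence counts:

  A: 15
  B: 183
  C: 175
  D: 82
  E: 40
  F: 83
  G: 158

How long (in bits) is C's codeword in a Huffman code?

Huffman merges, smallest pair first:
combine A(15), E(40) → 55
combine 55, D(82) → 137
combine F(83), 137 → 220
combine G(158), C(175) → 333
combine B(183), 220 → 403
combine 333, 403 → 736
C sits 2 levels below the root, so its codeword is 2 bits.

2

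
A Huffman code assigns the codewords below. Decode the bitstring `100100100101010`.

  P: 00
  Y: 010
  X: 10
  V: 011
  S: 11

XYYYXX

Read left to right; each codeword is recognised as soon as it completes (prefix code):
  10→X | 010→Y | 010→Y | 010→Y | 10→X | 10→X
Decoded message: XYYYXX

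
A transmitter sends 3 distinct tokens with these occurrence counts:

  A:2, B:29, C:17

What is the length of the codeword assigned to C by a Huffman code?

Repeatedly merge the two smallest:
A(2) + C(17) → 19
19 + B(29) → 48
The subtree containing C is merged 2 times, so code length = 2.

2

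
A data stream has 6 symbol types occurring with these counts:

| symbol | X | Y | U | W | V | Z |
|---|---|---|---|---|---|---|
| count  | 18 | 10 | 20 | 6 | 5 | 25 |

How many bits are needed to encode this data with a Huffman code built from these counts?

200

Merge the two smallest weights repeatedly:
V(5) + W(6) → 11
Y(10) + 11 → 21
X(18) + U(20) → 38
21 + Z(25) → 46
38 + 46 → 84
The encoded length is the sum of every internal node's weight: 11 + 21 + 38 + 46 + 84 = 200 bits.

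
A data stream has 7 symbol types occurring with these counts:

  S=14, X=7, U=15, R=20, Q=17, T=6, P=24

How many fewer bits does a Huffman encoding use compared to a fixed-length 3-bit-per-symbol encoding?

Fixed-length: 3 bits × 103 symbols = 309 bits.
Huffman merges:
T(6) + X(7) → 13
13 + S(14) → 27
U(15) + Q(17) → 32
R(20) + P(24) → 44
27 + 32 → 59
44 + 59 → 103
Huffman total = 13 + 27 + 32 + 44 + 59 + 103 = 278 bits.
Saving = 309 − 278 = 31 bits.

31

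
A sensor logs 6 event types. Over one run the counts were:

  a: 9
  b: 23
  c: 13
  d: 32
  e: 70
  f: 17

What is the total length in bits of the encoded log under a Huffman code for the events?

Merge the two smallest weights repeatedly:
merge a(9) and c(13): 22
merge f(17) and 22: 39
merge b(23) and d(32): 55
merge 39 and 55: 94
merge e(70) and 94: 164
The encoded length is the sum of every internal node's weight: 22 + 39 + 55 + 94 + 164 = 374 bits.

374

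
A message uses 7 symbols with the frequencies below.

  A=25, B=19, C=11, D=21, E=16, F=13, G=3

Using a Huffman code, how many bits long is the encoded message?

Build the Huffman tree bottom-up:
G(3) + C(11) → 14
F(13) + 14 → 27
E(16) + B(19) → 35
D(21) + A(25) → 46
27 + 35 → 62
46 + 62 → 108
The encoded length is the sum of every internal node's weight: 14 + 27 + 35 + 46 + 62 + 108 = 292 bits.

292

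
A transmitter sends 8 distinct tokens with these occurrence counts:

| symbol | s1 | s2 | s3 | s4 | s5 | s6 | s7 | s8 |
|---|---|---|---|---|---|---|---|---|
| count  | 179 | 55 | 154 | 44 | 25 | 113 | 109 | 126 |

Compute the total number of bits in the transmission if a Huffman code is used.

Greedily combine the two least-frequent nodes:
s5(25) + s4(44) → 69
s2(55) + 69 → 124
s7(109) + s6(113) → 222
124 + s8(126) → 250
s3(154) + s1(179) → 333
222 + 250 → 472
333 + 472 → 805
Each symbol's bit-cost is frequency × depth; summing gives 2275 bits (equivalently 69 + 124 + 222 + 250 + 333 + 472 + 805).

2275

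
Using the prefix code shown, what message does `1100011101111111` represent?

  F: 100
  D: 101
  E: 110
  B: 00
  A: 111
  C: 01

Read left to right; each codeword is recognised as soon as it completes (prefix code):
  110→E | 00→B | 111→A | 01→C | 111→A | 111→A
Decoded message: EBACAA

EBACAA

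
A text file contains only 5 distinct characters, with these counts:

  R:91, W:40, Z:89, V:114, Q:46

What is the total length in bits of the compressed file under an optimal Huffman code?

Greedily combine the two least-frequent nodes:
combine W(40), Q(46) → 86
combine 86, Z(89) → 175
combine R(91), V(114) → 205
combine 175, 205 → 380
Each symbol's bit-cost is frequency × depth; summing gives 846 bits (equivalently 86 + 175 + 205 + 380).

846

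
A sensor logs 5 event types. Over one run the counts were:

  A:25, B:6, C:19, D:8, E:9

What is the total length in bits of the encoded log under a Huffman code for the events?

146

Greedily combine the two least-frequent nodes:
merge B(6) and D(8): 14
merge E(9) and 14: 23
merge C(19) and 23: 42
merge A(25) and 42: 67
Total encoded bits = sum of merged weights = 14 + 23 + 42 + 67 = 146.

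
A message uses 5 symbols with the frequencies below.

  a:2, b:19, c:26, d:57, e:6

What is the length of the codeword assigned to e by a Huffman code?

4

Huffman merges, smallest pair first:
combine a(2), e(6) → 8
combine 8, b(19) → 27
combine c(26), 27 → 53
combine 53, d(57) → 110
e sits 4 levels below the root, so its codeword is 4 bits.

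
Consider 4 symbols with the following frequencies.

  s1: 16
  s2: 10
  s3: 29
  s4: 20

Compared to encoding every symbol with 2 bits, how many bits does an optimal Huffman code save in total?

Fixed-length: 2 bits × 75 symbols = 150 bits.
Huffman merges:
merge s2(10) and s1(16): 26
merge s4(20) and 26: 46
merge s3(29) and 46: 75
Huffman total = 26 + 46 + 75 = 147 bits.
Saving = 150 − 147 = 3 bits.

3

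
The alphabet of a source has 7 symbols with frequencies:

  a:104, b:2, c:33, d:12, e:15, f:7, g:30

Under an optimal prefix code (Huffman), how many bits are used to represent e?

Huffman merges, smallest pair first:
combine b(2), f(7) → 9
combine 9, d(12) → 21
combine e(15), 21 → 36
combine g(30), c(33) → 63
combine 36, 63 → 99
combine 99, a(104) → 203
e's leaf is at depth 3, giving a 3-bit codeword.

3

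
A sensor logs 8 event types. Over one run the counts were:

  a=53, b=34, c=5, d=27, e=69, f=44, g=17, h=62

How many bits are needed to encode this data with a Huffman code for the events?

Build the Huffman tree bottom-up:
combine c(5), g(17) → 22
combine 22, d(27) → 49
combine b(34), f(44) → 78
combine 49, a(53) → 102
combine h(62), e(69) → 131
combine 78, 102 → 180
combine 131, 180 → 311
The encoded length is the sum of every internal node's weight: 22 + 49 + 78 + 102 + 131 + 180 + 311 = 873 bits.

873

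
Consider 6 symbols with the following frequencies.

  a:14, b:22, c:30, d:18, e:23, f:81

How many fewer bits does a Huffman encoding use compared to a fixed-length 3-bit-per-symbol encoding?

Fixed-length: 3 bits × 188 symbols = 564 bits.
Huffman merges:
merge a(14) and d(18): 32
merge b(22) and e(23): 45
merge c(30) and 32: 62
merge 45 and 62: 107
merge f(81) and 107: 188
Huffman total = 32 + 45 + 62 + 107 + 188 = 434 bits.
Saving = 564 − 434 = 130 bits.

130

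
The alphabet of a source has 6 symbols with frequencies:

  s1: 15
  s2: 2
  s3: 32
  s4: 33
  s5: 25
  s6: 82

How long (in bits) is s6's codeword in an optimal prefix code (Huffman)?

1

Huffman merges, smallest pair first:
s2(2) + s1(15) → 17
17 + s5(25) → 42
s3(32) + s4(33) → 65
42 + 65 → 107
s6(82) + 107 → 189
s6 is merged only at the final step, so code length = 1.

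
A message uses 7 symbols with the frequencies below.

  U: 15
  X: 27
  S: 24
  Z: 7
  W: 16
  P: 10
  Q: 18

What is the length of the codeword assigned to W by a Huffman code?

Build the tree from the bottom:
combine Z(7), P(10) → 17
combine U(15), W(16) → 31
combine 17, Q(18) → 35
combine S(24), X(27) → 51
combine 31, 35 → 66
combine 51, 66 → 117
The subtree containing W is merged 3 times, so code length = 3.

3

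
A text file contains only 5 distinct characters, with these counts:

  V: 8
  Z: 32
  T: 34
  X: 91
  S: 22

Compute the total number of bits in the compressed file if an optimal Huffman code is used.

Greedily combine the two least-frequent nodes:
V(8) + S(22) → 30
30 + Z(32) → 62
T(34) + 62 → 96
X(91) + 96 → 187
The encoded length is the sum of every internal node's weight: 30 + 62 + 96 + 187 = 375 bits.

375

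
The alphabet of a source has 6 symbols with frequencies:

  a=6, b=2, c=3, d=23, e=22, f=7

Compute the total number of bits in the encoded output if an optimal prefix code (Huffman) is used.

137

Build the Huffman tree bottom-up:
merge b(2) and c(3): 5
merge 5 and a(6): 11
merge f(7) and 11: 18
merge 18 and e(22): 40
merge d(23) and 40: 63
Total encoded bits = sum of merged weights = 5 + 11 + 18 + 40 + 63 = 137.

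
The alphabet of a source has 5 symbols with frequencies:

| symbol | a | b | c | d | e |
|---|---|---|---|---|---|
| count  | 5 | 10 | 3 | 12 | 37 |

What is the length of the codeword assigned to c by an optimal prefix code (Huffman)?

4

Build the tree from the bottom:
merge c(3) and a(5): 8
merge 8 and b(10): 18
merge d(12) and 18: 30
merge 30 and e(37): 67
The subtree containing c is merged 4 times, so code length = 4.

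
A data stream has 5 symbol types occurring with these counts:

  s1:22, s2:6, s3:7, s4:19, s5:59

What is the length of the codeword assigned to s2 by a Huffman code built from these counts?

4

Huffman merges, smallest pair first:
merge s2(6) and s3(7): 13
merge 13 and s4(19): 32
merge s1(22) and 32: 54
merge 54 and s5(59): 113
s2 sits 4 levels below the root, so its codeword is 4 bits.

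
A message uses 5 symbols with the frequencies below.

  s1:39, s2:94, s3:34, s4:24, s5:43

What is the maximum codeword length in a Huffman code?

Merge the two lowest-weight nodes at each step:
s4(24) + s3(34) → 58
s1(39) + s5(43) → 82
58 + 82 → 140
s2(94) + 140 → 234
The first pair merged (s4, s3) ends up deepest, at depth 3.

3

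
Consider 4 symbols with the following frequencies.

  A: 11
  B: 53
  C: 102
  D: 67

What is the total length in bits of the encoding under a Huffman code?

Build the Huffman tree bottom-up:
combine A(11), B(53) → 64
combine 64, D(67) → 131
combine C(102), 131 → 233
Total encoded bits = sum of merged weights = 64 + 131 + 233 = 428.

428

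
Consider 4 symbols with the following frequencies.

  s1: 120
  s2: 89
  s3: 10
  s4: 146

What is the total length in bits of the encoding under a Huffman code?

Merge the two smallest weights repeatedly:
merge s3(10) and s2(89): 99
merge 99 and s1(120): 219
merge s4(146) and 219: 365
The encoded length is the sum of every internal node's weight: 99 + 219 + 365 = 683 bits.

683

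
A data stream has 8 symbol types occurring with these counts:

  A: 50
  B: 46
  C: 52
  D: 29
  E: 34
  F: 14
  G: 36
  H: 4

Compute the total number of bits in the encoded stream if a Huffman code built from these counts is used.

758

Greedily combine the two least-frequent nodes:
merge H(4) and F(14): 18
merge 18 and D(29): 47
merge E(34) and G(36): 70
merge B(46) and 47: 93
merge A(50) and C(52): 102
merge 70 and 93: 163
merge 102 and 163: 265
Each symbol's bit-cost is frequency × depth; summing gives 758 bits (equivalently 18 + 47 + 70 + 93 + 102 + 163 + 265).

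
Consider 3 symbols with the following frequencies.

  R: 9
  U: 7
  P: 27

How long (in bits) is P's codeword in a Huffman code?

Huffman merges, smallest pair first:
merge U(7) and R(9): 16
merge 16 and P(27): 43
P is a child of the root — depth 1, so its codeword is a single bit.

1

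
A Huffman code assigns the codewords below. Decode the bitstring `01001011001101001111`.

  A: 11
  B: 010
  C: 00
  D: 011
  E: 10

Read left to right; each codeword is recognised as soon as it completes (prefix code):
  010→B | 010→B | 11→A | 00→C | 11→A | 010→B | 011→D | 11→A
Decoded message: BBACABDA

BBACABDA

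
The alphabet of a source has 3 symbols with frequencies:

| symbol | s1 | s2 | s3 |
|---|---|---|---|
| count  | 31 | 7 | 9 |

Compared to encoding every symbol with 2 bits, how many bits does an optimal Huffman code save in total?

31

Fixed-length: 2 bits × 47 symbols = 94 bits.
Huffman merges:
combine s2(7), s3(9) → 16
combine 16, s1(31) → 47
Huffman total = 16 + 47 = 63 bits.
Saving = 94 − 63 = 31 bits.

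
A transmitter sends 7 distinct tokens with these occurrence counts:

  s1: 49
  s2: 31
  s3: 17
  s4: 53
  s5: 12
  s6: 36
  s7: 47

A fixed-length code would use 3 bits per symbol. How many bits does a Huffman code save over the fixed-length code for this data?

Fixed-length: 3 bits × 245 symbols = 735 bits.
Huffman merges:
s5(12) + s3(17) → 29
29 + s2(31) → 60
s6(36) + s7(47) → 83
s1(49) + s4(53) → 102
60 + 83 → 143
102 + 143 → 245
Huffman total = 29 + 60 + 83 + 102 + 143 + 245 = 662 bits.
Saving = 735 − 662 = 73 bits.

73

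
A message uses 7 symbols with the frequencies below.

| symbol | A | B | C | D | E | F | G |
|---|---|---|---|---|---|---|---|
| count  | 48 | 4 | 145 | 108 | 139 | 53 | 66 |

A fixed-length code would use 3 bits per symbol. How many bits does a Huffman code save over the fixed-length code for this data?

Fixed-length: 3 bits × 563 symbols = 1689 bits.
Huffman merges:
B(4) + A(48) → 52
52 + F(53) → 105
G(66) + 105 → 171
D(108) + E(139) → 247
C(145) + 171 → 316
247 + 316 → 563
Huffman total = 52 + 105 + 171 + 247 + 316 + 563 = 1454 bits.
Saving = 1689 − 1454 = 235 bits.

235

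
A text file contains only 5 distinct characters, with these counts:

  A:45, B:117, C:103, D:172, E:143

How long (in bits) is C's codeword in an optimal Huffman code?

Repeatedly merge the two smallest:
merge A(45) and C(103): 148
merge B(117) and E(143): 260
merge 148 and D(172): 320
merge 260 and 320: 580
The subtree containing C is merged 3 times, so code length = 3.

3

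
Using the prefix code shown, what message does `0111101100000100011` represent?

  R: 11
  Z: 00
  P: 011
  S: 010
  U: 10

PRPZZSZR

Read left to right; each codeword is recognised as soon as it completes (prefix code):
  011→P | 11→R | 011→P | 00→Z | 00→Z | 010→S | 00→Z | 11→R
Decoded message: PRPZZSZR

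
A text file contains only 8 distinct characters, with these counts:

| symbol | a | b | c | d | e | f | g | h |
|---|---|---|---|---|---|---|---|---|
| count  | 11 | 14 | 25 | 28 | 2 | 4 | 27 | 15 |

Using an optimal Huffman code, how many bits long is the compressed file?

Merge the two smallest weights repeatedly:
combine e(2), f(4) → 6
combine 6, a(11) → 17
combine b(14), h(15) → 29
combine 17, c(25) → 42
combine g(27), d(28) → 55
combine 29, 42 → 71
combine 55, 71 → 126
Each symbol's bit-cost is frequency × depth; summing gives 346 bits (equivalently 6 + 17 + 29 + 42 + 55 + 71 + 126).

346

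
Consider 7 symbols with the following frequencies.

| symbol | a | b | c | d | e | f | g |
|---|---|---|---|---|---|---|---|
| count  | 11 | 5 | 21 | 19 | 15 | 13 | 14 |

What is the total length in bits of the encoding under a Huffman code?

Merge the two smallest weights repeatedly:
merge b(5) and a(11): 16
merge f(13) and g(14): 27
merge e(15) and 16: 31
merge d(19) and c(21): 40
merge 27 and 31: 58
merge 40 and 58: 98
Each symbol's bit-cost is frequency × depth; summing gives 270 bits (equivalently 16 + 27 + 31 + 40 + 58 + 98).

270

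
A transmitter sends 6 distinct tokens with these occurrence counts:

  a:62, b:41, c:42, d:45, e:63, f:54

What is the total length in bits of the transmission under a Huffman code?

796

Build the Huffman tree bottom-up:
combine b(41), c(42) → 83
combine d(45), f(54) → 99
combine a(62), e(63) → 125
combine 83, 99 → 182
combine 125, 182 → 307
Each symbol's bit-cost is frequency × depth; summing gives 796 bits (equivalently 83 + 99 + 125 + 182 + 307).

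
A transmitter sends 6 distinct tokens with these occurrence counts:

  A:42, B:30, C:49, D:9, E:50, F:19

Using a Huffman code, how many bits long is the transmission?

484

Greedily combine the two least-frequent nodes:
merge D(9) and F(19): 28
merge 28 and B(30): 58
merge A(42) and C(49): 91
merge E(50) and 58: 108
merge 91 and 108: 199
Each symbol's bit-cost is frequency × depth; summing gives 484 bits (equivalently 28 + 58 + 91 + 108 + 199).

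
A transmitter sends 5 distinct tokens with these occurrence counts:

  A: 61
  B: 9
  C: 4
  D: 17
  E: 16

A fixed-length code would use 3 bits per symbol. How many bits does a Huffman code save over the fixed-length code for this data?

126

Fixed-length: 3 bits × 107 symbols = 321 bits.
Huffman merges:
combine C(4), B(9) → 13
combine 13, E(16) → 29
combine D(17), 29 → 46
combine 46, A(61) → 107
Huffman total = 13 + 29 + 46 + 107 = 195 bits.
Saving = 321 − 195 = 126 bits.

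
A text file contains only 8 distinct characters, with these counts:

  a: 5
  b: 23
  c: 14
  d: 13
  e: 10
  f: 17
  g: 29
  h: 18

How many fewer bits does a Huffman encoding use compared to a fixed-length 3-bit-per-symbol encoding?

14

Fixed-length: 3 bits × 129 symbols = 387 bits.
Huffman merges:
merge a(5) and e(10): 15
merge d(13) and c(14): 27
merge 15 and f(17): 32
merge h(18) and b(23): 41
merge 27 and g(29): 56
merge 32 and 41: 73
merge 56 and 73: 129
Huffman total = 15 + 27 + 32 + 41 + 56 + 73 + 129 = 373 bits.
Saving = 387 − 373 = 14 bits.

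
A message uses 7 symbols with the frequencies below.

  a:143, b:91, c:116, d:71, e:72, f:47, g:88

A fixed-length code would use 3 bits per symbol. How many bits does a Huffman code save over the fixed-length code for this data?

143

Fixed-length: 3 bits × 628 symbols = 1884 bits.
Huffman merges:
f(47) + d(71) → 118
e(72) + g(88) → 160
b(91) + c(116) → 207
118 + a(143) → 261
160 + 207 → 367
261 + 367 → 628
Huffman total = 118 + 160 + 207 + 261 + 367 + 628 = 1741 bits.
Saving = 1884 − 1741 = 143 bits.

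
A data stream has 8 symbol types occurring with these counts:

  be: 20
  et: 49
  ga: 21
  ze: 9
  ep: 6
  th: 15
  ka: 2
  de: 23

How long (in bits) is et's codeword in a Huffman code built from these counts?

2

Huffman merges, smallest pair first:
combine ka(2), ep(6) → 8
combine 8, ze(9) → 17
combine th(15), 17 → 32
combine be(20), ga(21) → 41
combine de(23), 32 → 55
combine 41, et(49) → 90
combine 55, 90 → 145
The subtree containing et is merged 2 times, so code length = 2.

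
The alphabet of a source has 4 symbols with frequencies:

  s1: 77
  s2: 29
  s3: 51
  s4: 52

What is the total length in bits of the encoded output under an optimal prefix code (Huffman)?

418

Greedily combine the two least-frequent nodes:
merge s2(29) and s3(51): 80
merge s4(52) and s1(77): 129
merge 80 and 129: 209
The encoded length is the sum of every internal node's weight: 80 + 129 + 209 = 418 bits.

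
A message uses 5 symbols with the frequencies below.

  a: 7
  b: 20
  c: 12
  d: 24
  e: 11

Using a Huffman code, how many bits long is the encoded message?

166

Greedily combine the two least-frequent nodes:
combine a(7), e(11) → 18
combine c(12), 18 → 30
combine b(20), d(24) → 44
combine 30, 44 → 74
Total encoded bits = sum of merged weights = 18 + 30 + 44 + 74 = 166.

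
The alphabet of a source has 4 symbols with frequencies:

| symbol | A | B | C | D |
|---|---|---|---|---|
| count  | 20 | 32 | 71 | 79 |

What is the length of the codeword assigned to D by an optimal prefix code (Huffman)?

Build the tree from the bottom:
combine A(20), B(32) → 52
combine 52, C(71) → 123
combine D(79), 123 → 202
D is a child of the root — depth 1, so its codeword is a single bit.

1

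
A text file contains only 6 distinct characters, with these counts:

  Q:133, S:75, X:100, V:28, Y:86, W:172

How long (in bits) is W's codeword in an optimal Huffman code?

Build the tree from the bottom:
combine V(28), S(75) → 103
combine Y(86), X(100) → 186
combine 103, Q(133) → 236
combine W(172), 186 → 358
combine 236, 358 → 594
The subtree containing W is merged 2 times, so code length = 2.

2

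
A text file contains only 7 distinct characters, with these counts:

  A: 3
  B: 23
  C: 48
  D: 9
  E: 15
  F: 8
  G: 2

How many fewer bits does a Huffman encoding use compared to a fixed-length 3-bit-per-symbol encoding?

79

Fixed-length: 3 bits × 108 symbols = 324 bits.
Huffman merges:
G(2) + A(3) → 5
5 + F(8) → 13
D(9) + 13 → 22
E(15) + 22 → 37
B(23) + 37 → 60
C(48) + 60 → 108
Huffman total = 5 + 13 + 22 + 37 + 60 + 108 = 245 bits.
Saving = 324 − 245 = 79 bits.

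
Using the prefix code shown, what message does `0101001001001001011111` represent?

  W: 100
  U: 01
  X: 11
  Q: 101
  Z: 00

Read left to right; each codeword is recognised as soon as it completes (prefix code):
  01→U | 01→U | 00→Z | 100→W | 100→W | 100→W | 101→Q | 11→X | 11→X
Decoded message: UUZWWWQXX

UUZWWWQXX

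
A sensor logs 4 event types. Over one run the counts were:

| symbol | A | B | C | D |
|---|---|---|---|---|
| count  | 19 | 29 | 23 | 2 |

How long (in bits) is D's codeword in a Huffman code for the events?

Huffman merges, smallest pair first:
D(2) + A(19) → 21
21 + C(23) → 44
B(29) + 44 → 73
D's leaf is at depth 3, giving a 3-bit codeword.

3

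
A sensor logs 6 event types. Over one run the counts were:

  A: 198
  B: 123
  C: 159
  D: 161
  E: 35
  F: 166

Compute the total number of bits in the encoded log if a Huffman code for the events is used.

2159

Merge the two smallest weights repeatedly:
combine E(35), B(123) → 158
combine 158, C(159) → 317
combine D(161), F(166) → 327
combine A(198), 317 → 515
combine 327, 515 → 842
Total encoded bits = sum of merged weights = 158 + 317 + 327 + 515 + 842 = 2159.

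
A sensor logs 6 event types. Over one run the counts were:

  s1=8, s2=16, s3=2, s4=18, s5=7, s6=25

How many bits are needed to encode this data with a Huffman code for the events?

Merge the two smallest weights repeatedly:
combine s3(2), s5(7) → 9
combine s1(8), 9 → 17
combine s2(16), 17 → 33
combine s4(18), s6(25) → 43
combine 33, 43 → 76
Each symbol's bit-cost is frequency × depth; summing gives 178 bits (equivalently 9 + 17 + 33 + 43 + 76).

178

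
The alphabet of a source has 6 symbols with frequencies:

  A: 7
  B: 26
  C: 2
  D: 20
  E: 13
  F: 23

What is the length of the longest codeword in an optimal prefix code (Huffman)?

Merge the two lowest-weight nodes at each step:
merge C(2) and A(7): 9
merge 9 and E(13): 22
merge D(20) and 22: 42
merge F(23) and B(26): 49
merge 42 and 49: 91
The rarest symbols sit at the bottom; the longest codeword is 4 bits.

4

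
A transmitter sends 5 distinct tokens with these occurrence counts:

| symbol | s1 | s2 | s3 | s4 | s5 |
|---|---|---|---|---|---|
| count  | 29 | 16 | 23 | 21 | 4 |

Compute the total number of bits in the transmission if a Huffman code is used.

Merge the two smallest weights repeatedly:
combine s5(4), s2(16) → 20
combine 20, s4(21) → 41
combine s3(23), s1(29) → 52
combine 41, 52 → 93
Total encoded bits = sum of merged weights = 20 + 41 + 52 + 93 = 206.

206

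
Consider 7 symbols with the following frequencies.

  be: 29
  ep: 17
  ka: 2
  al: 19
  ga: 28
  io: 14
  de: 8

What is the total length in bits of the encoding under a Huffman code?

Merge the two smallest weights repeatedly:
merge ka(2) and de(8): 10
merge 10 and io(14): 24
merge ep(17) and al(19): 36
merge 24 and ga(28): 52
merge be(29) and 36: 65
merge 52 and 65: 117
Each symbol's bit-cost is frequency × depth; summing gives 304 bits (equivalently 10 + 24 + 36 + 52 + 65 + 117).

304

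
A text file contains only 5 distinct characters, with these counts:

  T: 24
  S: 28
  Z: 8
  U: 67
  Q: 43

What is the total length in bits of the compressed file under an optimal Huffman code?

365

Greedily combine the two least-frequent nodes:
Z(8) + T(24) → 32
S(28) + 32 → 60
Q(43) + 60 → 103
U(67) + 103 → 170
Each symbol's bit-cost is frequency × depth; summing gives 365 bits (equivalently 32 + 60 + 103 + 170).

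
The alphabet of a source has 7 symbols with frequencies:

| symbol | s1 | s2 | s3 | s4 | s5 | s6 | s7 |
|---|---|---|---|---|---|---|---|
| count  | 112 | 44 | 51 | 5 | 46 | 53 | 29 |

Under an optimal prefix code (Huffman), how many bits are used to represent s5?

3

Huffman merges, smallest pair first:
combine s4(5), s7(29) → 34
combine 34, s2(44) → 78
combine s5(46), s3(51) → 97
combine s6(53), 78 → 131
combine 97, s1(112) → 209
combine 131, 209 → 340
The subtree containing s5 is merged 3 times, so code length = 3.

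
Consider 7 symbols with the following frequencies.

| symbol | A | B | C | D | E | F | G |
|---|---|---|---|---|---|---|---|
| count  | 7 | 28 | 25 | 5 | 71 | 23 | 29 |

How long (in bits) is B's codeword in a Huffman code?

3

Build the tree from the bottom:
D(5) + A(7) → 12
12 + F(23) → 35
C(25) + B(28) → 53
G(29) + 35 → 64
53 + 64 → 117
E(71) + 117 → 188
B sits 3 levels below the root, so its codeword is 3 bits.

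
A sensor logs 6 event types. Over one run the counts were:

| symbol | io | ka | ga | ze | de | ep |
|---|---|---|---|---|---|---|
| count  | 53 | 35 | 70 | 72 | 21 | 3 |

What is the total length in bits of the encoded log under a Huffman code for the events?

Merge the two smallest weights repeatedly:
combine ep(3), de(21) → 24
combine 24, ka(35) → 59
combine io(53), 59 → 112
combine ga(70), ze(72) → 142
combine 112, 142 → 254
Total encoded bits = sum of merged weights = 24 + 59 + 112 + 142 + 254 = 591.

591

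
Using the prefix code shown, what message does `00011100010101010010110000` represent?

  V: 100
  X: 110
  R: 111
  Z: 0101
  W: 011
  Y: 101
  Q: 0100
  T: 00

Read left to right; each codeword is recognised as soon as it completes (prefix code):
  00→T | 011→W | 100→V | 0101→Z | 0101→Z | 00→T | 101→Y | 100→V | 00→T
Decoded message: TWVZZTYVT

TWVZZTYVT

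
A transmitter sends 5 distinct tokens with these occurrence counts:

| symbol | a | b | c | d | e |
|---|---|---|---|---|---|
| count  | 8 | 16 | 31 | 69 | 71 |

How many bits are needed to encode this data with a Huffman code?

398

Build the Huffman tree bottom-up:
combine a(8), b(16) → 24
combine 24, c(31) → 55
combine 55, d(69) → 124
combine e(71), 124 → 195
Total encoded bits = sum of merged weights = 24 + 55 + 124 + 195 = 398.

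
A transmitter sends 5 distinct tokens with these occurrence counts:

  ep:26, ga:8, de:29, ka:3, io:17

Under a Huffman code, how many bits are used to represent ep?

2

Huffman merges, smallest pair first:
combine ka(3), ga(8) → 11
combine 11, io(17) → 28
combine ep(26), 28 → 54
combine de(29), 54 → 83
The subtree containing ep is merged 2 times, so code length = 2.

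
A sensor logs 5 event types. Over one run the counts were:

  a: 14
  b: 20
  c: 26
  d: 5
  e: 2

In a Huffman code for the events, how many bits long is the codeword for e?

4

Huffman merges, smallest pair first:
merge e(2) and d(5): 7
merge 7 and a(14): 21
merge b(20) and 21: 41
merge c(26) and 41: 67
e's leaf is at depth 4, giving a 4-bit codeword.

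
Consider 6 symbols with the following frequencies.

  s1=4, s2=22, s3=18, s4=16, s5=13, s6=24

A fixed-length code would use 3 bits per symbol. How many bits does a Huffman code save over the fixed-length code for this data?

Fixed-length: 3 bits × 97 symbols = 291 bits.
Huffman merges:
merge s1(4) and s5(13): 17
merge s4(16) and 17: 33
merge s3(18) and s2(22): 40
merge s6(24) and 33: 57
merge 40 and 57: 97
Huffman total = 17 + 33 + 40 + 57 + 97 = 244 bits.
Saving = 291 − 244 = 47 bits.

47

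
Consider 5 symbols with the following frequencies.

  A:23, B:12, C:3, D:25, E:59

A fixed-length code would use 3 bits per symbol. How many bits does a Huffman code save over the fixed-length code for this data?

128

Fixed-length: 3 bits × 122 symbols = 366 bits.
Huffman merges:
combine C(3), B(12) → 15
combine 15, A(23) → 38
combine D(25), 38 → 63
combine E(59), 63 → 122
Huffman total = 15 + 38 + 63 + 122 = 238 bits.
Saving = 366 − 238 = 128 bits.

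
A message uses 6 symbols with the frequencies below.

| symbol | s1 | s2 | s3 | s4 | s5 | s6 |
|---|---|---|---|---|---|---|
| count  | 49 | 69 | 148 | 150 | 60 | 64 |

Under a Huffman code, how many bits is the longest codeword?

3

Merge the two lowest-weight nodes at each step:
s1(49) + s5(60) → 109
s6(64) + s2(69) → 133
109 + 133 → 242
s3(148) + s4(150) → 298
242 + 298 → 540
Maximum depth reached is 3.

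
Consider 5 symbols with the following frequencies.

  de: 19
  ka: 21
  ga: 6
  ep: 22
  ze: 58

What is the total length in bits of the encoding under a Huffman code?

262

Greedily combine the two least-frequent nodes:
ga(6) + de(19) → 25
ka(21) + ep(22) → 43
25 + 43 → 68
ze(58) + 68 → 126
Each symbol's bit-cost is frequency × depth; summing gives 262 bits (equivalently 25 + 43 + 68 + 126).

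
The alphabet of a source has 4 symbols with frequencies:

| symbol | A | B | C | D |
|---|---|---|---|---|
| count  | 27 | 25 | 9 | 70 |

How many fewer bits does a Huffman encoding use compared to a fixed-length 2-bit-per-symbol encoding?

Fixed-length: 2 bits × 131 symbols = 262 bits.
Huffman merges:
merge C(9) and B(25): 34
merge A(27) and 34: 61
merge 61 and D(70): 131
Huffman total = 34 + 61 + 131 = 226 bits.
Saving = 262 − 226 = 36 bits.

36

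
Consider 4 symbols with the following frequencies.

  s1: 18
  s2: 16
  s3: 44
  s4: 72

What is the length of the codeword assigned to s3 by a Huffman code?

Repeatedly merge the two smallest:
s2(16) + s1(18) → 34
34 + s3(44) → 78
s4(72) + 78 → 150
s3's leaf is at depth 2, giving a 2-bit codeword.

2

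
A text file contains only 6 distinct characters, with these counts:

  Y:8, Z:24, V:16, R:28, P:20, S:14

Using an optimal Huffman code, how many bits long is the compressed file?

278

Greedily combine the two least-frequent nodes:
merge Y(8) and S(14): 22
merge V(16) and P(20): 36
merge 22 and Z(24): 46
merge R(28) and 36: 64
merge 46 and 64: 110
Total encoded bits = sum of merged weights = 22 + 36 + 46 + 64 + 110 = 278.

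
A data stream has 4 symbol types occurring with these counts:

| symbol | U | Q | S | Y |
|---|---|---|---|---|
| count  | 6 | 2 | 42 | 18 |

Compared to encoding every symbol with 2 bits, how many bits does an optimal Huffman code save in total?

Fixed-length: 2 bits × 68 symbols = 136 bits.
Huffman merges:
Q(2) + U(6) → 8
8 + Y(18) → 26
26 + S(42) → 68
Huffman total = 8 + 26 + 68 = 102 bits.
Saving = 136 − 102 = 34 bits.

34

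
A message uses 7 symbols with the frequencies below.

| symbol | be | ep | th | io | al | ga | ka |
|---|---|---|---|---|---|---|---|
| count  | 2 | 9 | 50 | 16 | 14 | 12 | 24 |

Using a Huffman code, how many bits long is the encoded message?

Greedily combine the two least-frequent nodes:
be(2) + ep(9) → 11
11 + ga(12) → 23
al(14) + io(16) → 30
23 + ka(24) → 47
30 + 47 → 77
th(50) + 77 → 127
The encoded length is the sum of every internal node's weight: 11 + 23 + 30 + 47 + 77 + 127 = 315 bits.

315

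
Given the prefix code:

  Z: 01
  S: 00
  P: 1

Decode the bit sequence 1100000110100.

Read left to right; each codeword is recognised as soon as it completes (prefix code):
  1→P | 1→P | 00→S | 00→S | 01→Z | 1→P | 01→Z | 00→S
Decoded message: PPSSZPZS

PPSSZPZS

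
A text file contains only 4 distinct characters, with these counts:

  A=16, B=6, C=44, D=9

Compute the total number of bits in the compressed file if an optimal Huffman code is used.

121

Merge the two smallest weights repeatedly:
combine B(6), D(9) → 15
combine 15, A(16) → 31
combine 31, C(44) → 75
Each symbol's bit-cost is frequency × depth; summing gives 121 bits (equivalently 15 + 31 + 75).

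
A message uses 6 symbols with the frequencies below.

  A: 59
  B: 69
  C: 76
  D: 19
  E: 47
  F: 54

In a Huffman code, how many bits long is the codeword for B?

2

Build the tree from the bottom:
merge D(19) and E(47): 66
merge F(54) and A(59): 113
merge 66 and B(69): 135
merge C(76) and 113: 189
merge 135 and 189: 324
The subtree containing B is merged 2 times, so code length = 2.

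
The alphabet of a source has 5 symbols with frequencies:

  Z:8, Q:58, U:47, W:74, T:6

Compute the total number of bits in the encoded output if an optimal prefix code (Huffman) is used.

Build the Huffman tree bottom-up:
merge T(6) and Z(8): 14
merge 14 and U(47): 61
merge Q(58) and 61: 119
merge W(74) and 119: 193
Each symbol's bit-cost is frequency × depth; summing gives 387 bits (equivalently 14 + 61 + 119 + 193).

387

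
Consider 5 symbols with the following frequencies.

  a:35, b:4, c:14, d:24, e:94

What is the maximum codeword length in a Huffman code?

Merge the two lowest-weight nodes at each step:
combine b(4), c(14) → 18
combine 18, d(24) → 42
combine a(35), 42 → 77
combine 77, e(94) → 171
The rarest symbols sit at the bottom; the longest codeword is 4 bits.

4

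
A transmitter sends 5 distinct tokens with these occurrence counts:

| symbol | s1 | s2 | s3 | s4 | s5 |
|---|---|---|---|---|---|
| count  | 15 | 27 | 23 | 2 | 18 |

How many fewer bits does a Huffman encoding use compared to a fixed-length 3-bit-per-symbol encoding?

68

Fixed-length: 3 bits × 85 symbols = 255 bits.
Huffman merges:
s4(2) + s1(15) → 17
17 + s5(18) → 35
s3(23) + s2(27) → 50
35 + 50 → 85
Huffman total = 17 + 35 + 50 + 85 = 187 bits.
Saving = 255 − 187 = 68 bits.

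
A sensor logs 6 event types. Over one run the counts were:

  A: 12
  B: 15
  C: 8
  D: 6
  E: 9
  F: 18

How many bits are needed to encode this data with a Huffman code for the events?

171

Merge the two smallest weights repeatedly:
D(6) + C(8) → 14
E(9) + A(12) → 21
14 + B(15) → 29
F(18) + 21 → 39
29 + 39 → 68
Total encoded bits = sum of merged weights = 14 + 21 + 29 + 39 + 68 = 171.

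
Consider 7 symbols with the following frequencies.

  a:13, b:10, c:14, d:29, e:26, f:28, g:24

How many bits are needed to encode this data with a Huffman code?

398

Build the Huffman tree bottom-up:
combine b(10), a(13) → 23
combine c(14), 23 → 37
combine g(24), e(26) → 50
combine f(28), d(29) → 57
combine 37, 50 → 87
combine 57, 87 → 144
Each symbol's bit-cost is frequency × depth; summing gives 398 bits (equivalently 23 + 37 + 50 + 57 + 87 + 144).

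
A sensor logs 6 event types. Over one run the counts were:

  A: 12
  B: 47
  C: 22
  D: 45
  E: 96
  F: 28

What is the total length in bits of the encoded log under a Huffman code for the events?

592

Merge the two smallest weights repeatedly:
A(12) + C(22) → 34
F(28) + 34 → 62
D(45) + B(47) → 92
62 + 92 → 154
E(96) + 154 → 250
Each symbol's bit-cost is frequency × depth; summing gives 592 bits (equivalently 34 + 62 + 92 + 154 + 250).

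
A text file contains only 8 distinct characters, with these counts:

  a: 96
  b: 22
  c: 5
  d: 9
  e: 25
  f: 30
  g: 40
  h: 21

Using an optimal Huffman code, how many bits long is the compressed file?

648

Greedily combine the two least-frequent nodes:
merge c(5) and d(9): 14
merge 14 and h(21): 35
merge b(22) and e(25): 47
merge f(30) and 35: 65
merge g(40) and 47: 87
merge 65 and 87: 152
merge a(96) and 152: 248
Each symbol's bit-cost is frequency × depth; summing gives 648 bits (equivalently 14 + 35 + 47 + 65 + 87 + 152 + 248).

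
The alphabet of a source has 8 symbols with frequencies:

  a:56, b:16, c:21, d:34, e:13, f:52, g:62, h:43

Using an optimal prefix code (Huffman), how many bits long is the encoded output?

Build the Huffman tree bottom-up:
combine e(13), b(16) → 29
combine c(21), 29 → 50
combine d(34), h(43) → 77
combine 50, f(52) → 102
combine a(56), g(62) → 118
combine 77, 102 → 179
combine 118, 179 → 297
Each symbol's bit-cost is frequency × depth; summing gives 852 bits (equivalently 29 + 50 + 77 + 102 + 118 + 179 + 297).

852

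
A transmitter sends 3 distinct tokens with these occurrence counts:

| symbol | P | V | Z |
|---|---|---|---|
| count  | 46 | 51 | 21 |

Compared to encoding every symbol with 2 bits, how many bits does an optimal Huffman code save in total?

Fixed-length: 2 bits × 118 symbols = 236 bits.
Huffman merges:
merge Z(21) and P(46): 67
merge V(51) and 67: 118
Huffman total = 67 + 118 = 185 bits.
Saving = 236 − 185 = 51 bits.

51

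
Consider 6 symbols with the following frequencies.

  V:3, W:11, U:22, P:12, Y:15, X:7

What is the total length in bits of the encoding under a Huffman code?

171

Greedily combine the two least-frequent nodes:
combine V(3), X(7) → 10
combine 10, W(11) → 21
combine P(12), Y(15) → 27
combine 21, U(22) → 43
combine 27, 43 → 70
The encoded length is the sum of every internal node's weight: 10 + 21 + 27 + 43 + 70 = 171 bits.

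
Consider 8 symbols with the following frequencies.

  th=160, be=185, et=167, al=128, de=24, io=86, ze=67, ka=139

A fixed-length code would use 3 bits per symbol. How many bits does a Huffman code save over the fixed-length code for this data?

Fixed-length: 3 bits × 956 symbols = 2868 bits.
Huffman merges:
combine de(24), ze(67) → 91
combine io(86), 91 → 177
combine al(128), ka(139) → 267
combine th(160), et(167) → 327
combine 177, be(185) → 362
combine 267, 327 → 594
combine 362, 594 → 956
Huffman total = 91 + 177 + 267 + 327 + 362 + 594 + 956 = 2774 bits.
Saving = 2868 − 2774 = 94 bits.

94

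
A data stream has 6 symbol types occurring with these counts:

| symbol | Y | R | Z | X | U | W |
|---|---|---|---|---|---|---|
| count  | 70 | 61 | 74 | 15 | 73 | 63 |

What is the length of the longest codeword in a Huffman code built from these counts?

3

Merge the two lowest-weight nodes at each step:
X(15) + R(61) → 76
W(63) + Y(70) → 133
U(73) + Z(74) → 147
76 + 133 → 209
147 + 209 → 356
The first pair merged (X, R) ends up deepest, at depth 3.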